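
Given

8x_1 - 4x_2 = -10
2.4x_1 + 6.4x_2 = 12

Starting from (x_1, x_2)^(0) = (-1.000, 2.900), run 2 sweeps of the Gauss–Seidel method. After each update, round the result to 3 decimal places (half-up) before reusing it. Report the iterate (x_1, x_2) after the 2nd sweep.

Iteration 1:
  x_1 = (-10 - (-4)·2.900) / (8) = 0.200
  x_2 = (12 - (2.4)·0.200) / (6.4) = 1.800
Iteration 2:
  x_1 = (-10 - (-4)·1.800) / (8) = -0.350
  x_2 = (12 - (2.4)·-0.350) / (6.4) = 2.006

(-0.350, 2.006)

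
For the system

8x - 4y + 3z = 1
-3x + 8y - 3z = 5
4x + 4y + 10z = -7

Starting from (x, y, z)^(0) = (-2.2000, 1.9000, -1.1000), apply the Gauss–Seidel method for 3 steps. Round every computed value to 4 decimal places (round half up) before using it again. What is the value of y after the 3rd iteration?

Iteration 1:
  x = (1 - (-4)·1.9000 - (3)·-1.1000) / (8) = 1.4875
  y = (5 - (-3)·1.4875 - (-3)·-1.1000) / (8) = 0.7703
  z = (-7 - (4)·1.4875 - (4)·0.7703) / (10) = -1.6031
Iteration 2:
  x = (1 - (-4)·0.7703 - (3)·-1.6031) / (8) = 1.1113
  y = (5 - (-3)·1.1113 - (-3)·-1.6031) / (8) = 0.4406
  z = (-7 - (4)·1.1113 - (4)·0.4406) / (10) = -1.3208
Iteration 3:
  x = (1 - (-4)·0.4406 - (3)·-1.3208) / (8) = 0.8406
  y = (5 - (-3)·0.8406 - (-3)·-1.3208) / (8) = 0.4449
  z = (-7 - (4)·0.8406 - (4)·0.4449) / (10) = -1.2142

0.4449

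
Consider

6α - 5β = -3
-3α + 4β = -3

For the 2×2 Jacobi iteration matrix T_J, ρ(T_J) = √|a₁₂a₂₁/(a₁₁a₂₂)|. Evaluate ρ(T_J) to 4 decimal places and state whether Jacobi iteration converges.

a₁₂a₂₁/(a₁₁a₂₂) = (-5)·(-3) / ((6)·(4)) = 0.625000
ρ = √|0.625000| = √0.625000 = 0.7906
ρ < 1, so Jacobi converges

0.7906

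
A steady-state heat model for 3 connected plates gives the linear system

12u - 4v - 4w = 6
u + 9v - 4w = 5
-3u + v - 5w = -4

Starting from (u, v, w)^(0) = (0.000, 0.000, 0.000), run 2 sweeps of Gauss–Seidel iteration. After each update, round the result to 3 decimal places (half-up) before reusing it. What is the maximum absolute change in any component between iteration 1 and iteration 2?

0.367

Iteration 1:
  u = (6 - (-4)·0.000 - (-4)·0.000) / (12) = 0.500
  v = (5 - (1)·0.500 - (-4)·0.000) / (9) = 0.500
  w = (-4 - (-3)·0.500 - (1)·0.500) / (-5) = 0.600
Iteration 2:
  u = (6 - (-4)·0.500 - (-4)·0.600) / (12) = 0.867
  v = (5 - (1)·0.867 - (-4)·0.600) / (9) = 0.726
  w = (-4 - (-3)·0.867 - (1)·0.726) / (-5) = 0.425
Change: (0.367, 0.226, -0.175) → max |·| = 0.367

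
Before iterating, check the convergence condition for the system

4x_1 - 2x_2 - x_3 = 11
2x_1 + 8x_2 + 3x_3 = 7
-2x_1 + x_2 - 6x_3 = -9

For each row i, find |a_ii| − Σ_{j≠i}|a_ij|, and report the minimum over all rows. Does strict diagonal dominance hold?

1

row 1: |4| − (2+1) = 1
row 2: |8| − (2+3) = 3
row 3: |-6| − (2+1) = 3
minimum over rows = 1 → strictly diagonally dominant (convergence guaranteed)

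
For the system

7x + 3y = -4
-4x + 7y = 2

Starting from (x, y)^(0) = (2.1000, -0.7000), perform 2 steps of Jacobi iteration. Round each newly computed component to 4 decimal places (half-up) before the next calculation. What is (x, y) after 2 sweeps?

Iteration 1:
  x = (-4 - (3)·-0.7000) / (7) = -0.2714
  y = (2 - (-4)·2.1000) / (7) = 1.4857
Iteration 2:
  x = (-4 - (3)·1.4857) / (7) = -1.2082
  y = (2 - (-4)·-0.2714) / (7) = 0.1306

(-1.2082, 0.1306)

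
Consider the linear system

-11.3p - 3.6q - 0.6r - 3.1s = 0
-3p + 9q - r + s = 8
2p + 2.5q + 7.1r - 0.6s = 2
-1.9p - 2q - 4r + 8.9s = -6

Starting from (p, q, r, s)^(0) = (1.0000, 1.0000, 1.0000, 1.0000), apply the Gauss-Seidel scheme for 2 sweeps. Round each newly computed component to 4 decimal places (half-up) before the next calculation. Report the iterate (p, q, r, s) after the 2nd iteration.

(-0.0882, 0.9519, -0.0727, -0.5118)

Iteration 1:
  p = (0 - (-3.6)·1.0000 - (-0.6)·1.0000 - (-3.1)·1.0000) / (-11.3) = -0.6460
  q = (8 - (-3)·-0.6460 - (-1)·1.0000 - (1)·1.0000) / (9) = 0.6736
  r = (2 - (2)·-0.6460 - (2.5)·0.6736 - (-0.6)·1.0000) / (7.1) = 0.3110
  s = (-6 - (-1.9)·-0.6460 - (-2)·0.6736 - (-4)·0.3110) / (8.9) = -0.5209
Iteration 2:
  p = (0 - (-3.6)·0.6736 - (-0.6)·0.3110 - (-3.1)·-0.5209) / (-11.3) = -0.0882
  q = (8 - (-3)·-0.0882 - (-1)·0.3110 - (1)·-0.5209) / (9) = 0.9519
  r = (2 - (2)·-0.0882 - (2.5)·0.9519 - (-0.6)·-0.5209) / (7.1) = -0.0727
  s = (-6 - (-1.9)·-0.0882 - (-2)·0.9519 - (-4)·-0.0727) / (8.9) = -0.5118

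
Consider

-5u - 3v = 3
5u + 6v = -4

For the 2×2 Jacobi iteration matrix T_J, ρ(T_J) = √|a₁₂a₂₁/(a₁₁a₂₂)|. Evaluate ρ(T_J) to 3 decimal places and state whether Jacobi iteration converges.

0.707

a₁₂a₂₁/(a₁₁a₂₂) = (-3)·(5) / ((-5)·(6)) = 0.500000
ρ = √|0.500000| = √0.500000 = 0.707
ρ < 1, so Jacobi converges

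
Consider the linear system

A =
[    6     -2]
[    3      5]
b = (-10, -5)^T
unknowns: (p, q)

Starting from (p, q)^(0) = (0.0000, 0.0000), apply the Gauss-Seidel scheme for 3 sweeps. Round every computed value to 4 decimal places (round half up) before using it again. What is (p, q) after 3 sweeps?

(-1.6667, 0.0000)

Iteration 1:
  p = (-10 - (-2)·0.0000) / (6) = -1.6667
  q = (-5 - (3)·-1.6667) / (5) = 0.0000
Iteration 2:
  p = (-10 - (-2)·0.0000) / (6) = -1.6667
  q = (-5 - (3)·-1.6667) / (5) = 0.0000
Iteration 3:
  p = (-10 - (-2)·0.0000) / (6) = -1.6667
  q = (-5 - (3)·-1.6667) / (5) = 0.0000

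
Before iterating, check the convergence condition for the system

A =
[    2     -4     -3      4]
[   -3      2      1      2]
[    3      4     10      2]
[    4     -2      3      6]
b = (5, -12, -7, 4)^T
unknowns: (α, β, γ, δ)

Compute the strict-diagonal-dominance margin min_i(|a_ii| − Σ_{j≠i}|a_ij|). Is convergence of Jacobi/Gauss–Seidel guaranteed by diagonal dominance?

-9

row 1: |2| − (4+3+4) = -9
row 2: |2| − (3+1+2) = -4
row 3: |10| − (3+4+2) = 1
row 4: |6| − (4+2+3) = -3
minimum over rows = -9 → not strictly diagonally dominant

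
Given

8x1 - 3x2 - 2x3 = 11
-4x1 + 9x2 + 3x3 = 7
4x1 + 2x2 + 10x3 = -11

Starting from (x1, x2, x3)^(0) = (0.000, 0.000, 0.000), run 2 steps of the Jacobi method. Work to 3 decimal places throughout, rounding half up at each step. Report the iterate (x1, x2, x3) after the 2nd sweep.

Iteration 1:
  x1 = (11 - (-3)·0.000 - (-2)·0.000) / (8) = 1.375
  x2 = (7 - (-4)·0.000 - (3)·0.000) / (9) = 0.778
  x3 = (-11 - (4)·0.000 - (2)·0.000) / (10) = -1.100
Iteration 2:
  x1 = (11 - (-3)·0.778 - (-2)·-1.100) / (8) = 1.392
  x2 = (7 - (-4)·1.375 - (3)·-1.100) / (9) = 1.756
  x3 = (-11 - (4)·1.375 - (2)·0.778) / (10) = -1.806

(1.392, 1.756, -1.806)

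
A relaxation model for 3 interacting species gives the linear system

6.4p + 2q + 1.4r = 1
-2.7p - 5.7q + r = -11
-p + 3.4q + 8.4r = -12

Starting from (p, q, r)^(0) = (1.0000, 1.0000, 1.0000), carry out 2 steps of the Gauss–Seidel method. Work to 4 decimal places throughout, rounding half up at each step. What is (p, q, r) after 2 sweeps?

Iteration 1:
  p = (1 - (2)·1.0000 - (1.4)·1.0000) / (6.4) = -0.3750
  q = (-11 - (-2.7)·-0.3750 - (1)·1.0000) / (-5.7) = 2.2829
  r = (-12 - (-1)·-0.3750 - (3.4)·2.2829) / (8.4) = -2.3972
Iteration 2:
  p = (1 - (2)·2.2829 - (1.4)·-2.3972) / (6.4) = -0.0328
  q = (-11 - (-2.7)·-0.0328 - (1)·-2.3972) / (-5.7) = 1.5248
  r = (-12 - (-1)·-0.0328 - (3.4)·1.5248) / (8.4) = -2.0497

(-0.0328, 1.5248, -2.0497)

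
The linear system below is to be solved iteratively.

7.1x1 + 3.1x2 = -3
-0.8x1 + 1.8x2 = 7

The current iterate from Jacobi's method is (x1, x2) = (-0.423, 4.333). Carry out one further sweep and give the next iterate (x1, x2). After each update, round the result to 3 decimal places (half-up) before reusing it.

(-2.314, 3.701)

One sweep:
  x1 = (-3 - (3.1)·4.333) / (7.1) = -2.314
  x2 = (7 - (-0.8)·-0.423) / (1.8) = 3.701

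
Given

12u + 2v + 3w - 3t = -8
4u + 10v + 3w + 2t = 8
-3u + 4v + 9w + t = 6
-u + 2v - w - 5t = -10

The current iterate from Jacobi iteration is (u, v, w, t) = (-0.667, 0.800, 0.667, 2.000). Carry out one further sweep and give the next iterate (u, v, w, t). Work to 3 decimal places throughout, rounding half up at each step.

One sweep:
  u = (-8 - (2)·0.800 - (3)·0.667 - (-3)·2.000) / (12) = -0.467
  v = (8 - (4)·-0.667 - (3)·0.667 - (2)·2.000) / (10) = 0.467
  w = (6 - (-3)·-0.667 - (4)·0.800 - (1)·2.000) / (9) = -0.133
  t = (-10 - (-1)·-0.667 - (2)·0.800 - (-1)·0.667) / (-5) = 2.320

(-0.467, 0.467, -0.133, 2.320)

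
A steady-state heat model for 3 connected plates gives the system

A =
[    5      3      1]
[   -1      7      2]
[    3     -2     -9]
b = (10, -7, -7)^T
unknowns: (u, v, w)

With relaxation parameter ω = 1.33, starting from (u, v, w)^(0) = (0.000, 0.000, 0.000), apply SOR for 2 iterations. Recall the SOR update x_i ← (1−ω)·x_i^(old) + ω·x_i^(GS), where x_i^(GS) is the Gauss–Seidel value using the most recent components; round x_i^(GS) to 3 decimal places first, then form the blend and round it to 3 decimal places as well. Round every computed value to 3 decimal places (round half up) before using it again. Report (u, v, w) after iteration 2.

(1.786, -1.652, 1.503)

Iteration 1:
  u: GS value = (10 - (3)·0.000 - (1)·0.000) / (5) = 2.000;  u ← (1−ω)·0.000 + ω·2.000 = 2.660
  v: GS value = (-7 - (-1)·2.660 - (2)·0.000) / (7) = -0.620;  v ← (1−ω)·0.000 + ω·-0.620 = -0.825
  w: GS value = (-7 - (3)·2.660 - (-2)·-0.825) / (-9) = 1.848;  w ← (1−ω)·0.000 + ω·1.848 = 2.458
Iteration 2:
  u: GS value = (10 - (3)·-0.825 - (1)·2.458) / (5) = 2.003;  u ← (1−ω)·2.660 + ω·2.003 = 1.786
  v: GS value = (-7 - (-1)·1.786 - (2)·2.458) / (7) = -1.447;  v ← (1−ω)·-0.825 + ω·-1.447 = -1.652
  w: GS value = (-7 - (3)·1.786 - (-2)·-1.652) / (-9) = 1.740;  w ← (1−ω)·2.458 + ω·1.740 = 1.503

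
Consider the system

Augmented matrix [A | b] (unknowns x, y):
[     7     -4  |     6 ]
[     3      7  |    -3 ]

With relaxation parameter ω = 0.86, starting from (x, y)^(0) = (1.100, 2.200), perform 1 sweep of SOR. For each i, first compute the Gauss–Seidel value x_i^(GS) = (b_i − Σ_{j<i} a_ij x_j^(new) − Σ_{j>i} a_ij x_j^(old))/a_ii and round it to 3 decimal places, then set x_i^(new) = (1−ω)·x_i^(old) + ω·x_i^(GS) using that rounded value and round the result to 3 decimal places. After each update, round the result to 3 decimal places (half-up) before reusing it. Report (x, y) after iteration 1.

Iteration 1:
  x: GS value = (6 - (-4)·2.200) / (7) = 2.114;  x ← (1−ω)·1.100 + ω·2.114 = 1.972
  y: GS value = (-3 - (3)·1.972) / (7) = -1.274;  y ← (1−ω)·2.200 + ω·-1.274 = -0.788

(1.972, -0.788)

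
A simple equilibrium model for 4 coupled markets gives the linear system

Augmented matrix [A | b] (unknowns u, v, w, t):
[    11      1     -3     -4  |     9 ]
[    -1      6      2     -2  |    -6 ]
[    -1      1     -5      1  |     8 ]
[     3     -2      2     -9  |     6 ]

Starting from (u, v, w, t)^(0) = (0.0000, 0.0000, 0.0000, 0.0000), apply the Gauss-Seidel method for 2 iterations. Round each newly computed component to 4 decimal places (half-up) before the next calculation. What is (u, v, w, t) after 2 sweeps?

Iteration 1:
  u = (9 - (1)·0.0000 - (-3)·0.0000 - (-4)·0.0000) / (11) = 0.8182
  v = (-6 - (-1)·0.8182 - (2)·0.0000 - (-2)·0.0000) / (6) = -0.8636
  w = (8 - (-1)·0.8182 - (1)·-0.8636 - (1)·0.0000) / (-5) = -1.9364
  t = (6 - (3)·0.8182 - (-2)·-0.8636 - (2)·-1.9364) / (-9) = -0.6323
Iteration 2:
  u = (9 - (1)·-0.8636 - (-3)·-1.9364 - (-4)·-0.6323) / (11) = 0.1387
  v = (-6 - (-1)·0.1387 - (2)·-1.9364 - (-2)·-0.6323) / (6) = -0.5422
  w = (8 - (-1)·0.1387 - (1)·-0.5422 - (1)·-0.6323) / (-5) = -1.8626
  t = (6 - (3)·0.1387 - (-2)·-0.5422 - (2)·-1.8626) / (-9) = -0.9139

(0.1387, -0.5422, -1.8626, -0.9139)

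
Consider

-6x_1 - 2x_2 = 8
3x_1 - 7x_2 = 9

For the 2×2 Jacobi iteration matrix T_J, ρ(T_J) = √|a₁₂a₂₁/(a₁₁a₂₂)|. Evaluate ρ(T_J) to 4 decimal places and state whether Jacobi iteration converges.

a₁₂a₂₁/(a₁₁a₂₂) = (-2)·(3) / ((-6)·(-7)) = -0.142857
ρ = √|-0.142857| = √0.142857 = 0.3780
ρ < 1, so Jacobi converges

0.3780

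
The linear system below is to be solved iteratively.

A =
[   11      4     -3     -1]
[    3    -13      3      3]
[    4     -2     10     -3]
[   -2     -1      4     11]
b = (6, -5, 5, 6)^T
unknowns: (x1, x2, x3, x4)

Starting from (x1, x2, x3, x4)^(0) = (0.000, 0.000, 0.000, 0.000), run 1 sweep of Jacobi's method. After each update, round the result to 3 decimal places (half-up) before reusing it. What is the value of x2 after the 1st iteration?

Iteration 1:
  x1 = (6 - (4)·0.000 - (-3)·0.000 - (-1)·0.000) / (11) = 0.545
  x2 = (-5 - (3)·0.000 - (3)·0.000 - (3)·0.000) / (-13) = 0.385
  x3 = (5 - (4)·0.000 - (-2)·0.000 - (-3)·0.000) / (10) = 0.500
  x4 = (6 - (-2)·0.000 - (-1)·0.000 - (4)·0.000) / (11) = 0.545

0.385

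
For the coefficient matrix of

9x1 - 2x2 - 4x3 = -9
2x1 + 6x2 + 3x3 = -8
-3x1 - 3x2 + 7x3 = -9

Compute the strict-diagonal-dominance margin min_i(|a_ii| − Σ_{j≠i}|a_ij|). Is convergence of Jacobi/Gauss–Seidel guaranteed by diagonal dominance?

row 1: |9| − (2+4) = 3
row 2: |6| − (2+3) = 1
row 3: |7| − (3+3) = 1
minimum over rows = 1 → strictly diagonally dominant (convergence guaranteed)

1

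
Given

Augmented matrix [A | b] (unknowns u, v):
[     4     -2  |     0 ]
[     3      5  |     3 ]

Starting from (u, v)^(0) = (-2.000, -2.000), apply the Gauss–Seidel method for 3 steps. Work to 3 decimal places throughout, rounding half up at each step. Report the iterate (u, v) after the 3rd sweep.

Iteration 1:
  u = (0 - (-2)·-2.000) / (4) = -1.000
  v = (3 - (3)·-1.000) / (5) = 1.200
Iteration 2:
  u = (0 - (-2)·1.200) / (4) = 0.600
  v = (3 - (3)·0.600) / (5) = 0.240
Iteration 3:
  u = (0 - (-2)·0.240) / (4) = 0.120
  v = (3 - (3)·0.120) / (5) = 0.528

(0.120, 0.528)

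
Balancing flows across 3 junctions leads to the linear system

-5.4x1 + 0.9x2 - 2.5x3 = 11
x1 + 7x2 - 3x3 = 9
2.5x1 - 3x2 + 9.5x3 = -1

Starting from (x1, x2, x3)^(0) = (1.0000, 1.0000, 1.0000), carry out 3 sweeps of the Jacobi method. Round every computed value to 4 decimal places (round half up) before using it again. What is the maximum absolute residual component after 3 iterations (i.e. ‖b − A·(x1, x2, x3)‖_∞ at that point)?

Iteration 1:
  x1 = (11 - (0.9)·1.0000 - (-2.5)·1.0000) / (-5.4) = -2.3333
  x2 = (9 - (1)·1.0000 - (-3)·1.0000) / (7) = 1.5714
  x3 = (-1 - (2.5)·1.0000 - (-3)·1.0000) / (9.5) = -0.0526
Iteration 2:
  x1 = (11 - (0.9)·1.5714 - (-2.5)·-0.0526) / (-5.4) = -1.7508
  x2 = (9 - (1)·-2.3333 - (-3)·-0.0526) / (7) = 1.5965
  x3 = (-1 - (2.5)·-2.3333 - (-3)·1.5714) / (9.5) = 1.0050
Iteration 3:
  x1 = (11 - (0.9)·1.5965 - (-2.5)·1.0050) / (-5.4) = -2.2362
  x2 = (9 - (1)·-1.7508 - (-3)·1.0050) / (7) = 1.9665
  x3 = (-1 - (2.5)·-1.7508 - (-3)·1.5965) / (9.5) = 0.8596
Residual b − A·x = (-0.6963, 0.0495, 2.3238); ∞-norm = 2.3238

2.3238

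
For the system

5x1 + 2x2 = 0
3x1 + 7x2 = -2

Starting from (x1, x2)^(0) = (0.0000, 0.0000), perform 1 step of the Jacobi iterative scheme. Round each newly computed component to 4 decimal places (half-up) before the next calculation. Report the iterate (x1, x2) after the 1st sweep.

(0.0000, -0.2857)

Iteration 1:
  x1 = (0 - (2)·0.0000) / (5) = 0.0000
  x2 = (-2 - (3)·0.0000) / (7) = -0.2857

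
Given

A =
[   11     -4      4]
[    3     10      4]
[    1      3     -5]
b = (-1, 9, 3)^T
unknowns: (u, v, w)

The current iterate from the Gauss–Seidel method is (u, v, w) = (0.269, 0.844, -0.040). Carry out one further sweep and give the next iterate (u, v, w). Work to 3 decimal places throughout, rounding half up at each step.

One sweep:
  u = (-1 - (-4)·0.844 - (4)·-0.040) / (11) = 0.231
  v = (9 - (3)·0.231 - (4)·-0.040) / (10) = 0.847
  w = (3 - (1)·0.231 - (3)·0.847) / (-5) = -0.046

(0.231, 0.847, -0.046)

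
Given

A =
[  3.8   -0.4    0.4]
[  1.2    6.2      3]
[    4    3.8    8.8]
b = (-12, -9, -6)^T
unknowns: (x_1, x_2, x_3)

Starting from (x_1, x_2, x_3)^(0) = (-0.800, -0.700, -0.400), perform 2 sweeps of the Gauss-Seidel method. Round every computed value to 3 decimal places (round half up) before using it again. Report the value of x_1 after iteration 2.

-3.335

Iteration 1:
  x_1 = (-12 - (-0.4)·-0.700 - (0.4)·-0.400) / (3.8) = -3.189
  x_2 = (-9 - (1.2)·-3.189 - (3)·-0.400) / (6.2) = -0.641
  x_3 = (-6 - (4)·-3.189 - (3.8)·-0.641) / (8.8) = 1.045
Iteration 2:
  x_1 = (-12 - (-0.4)·-0.641 - (0.4)·1.045) / (3.8) = -3.335
  x_2 = (-9 - (1.2)·-3.335 - (3)·1.045) / (6.2) = -1.312
  x_3 = (-6 - (4)·-3.335 - (3.8)·-1.312) / (8.8) = 1.401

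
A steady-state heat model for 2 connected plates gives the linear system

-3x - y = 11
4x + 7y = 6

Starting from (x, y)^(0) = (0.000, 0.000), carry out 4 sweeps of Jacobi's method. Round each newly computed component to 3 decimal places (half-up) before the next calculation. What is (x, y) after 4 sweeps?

(-4.705, 3.515)

Iteration 1:
  x = (11 - (-1)·0.000) / (-3) = -3.667
  y = (6 - (4)·0.000) / (7) = 0.857
Iteration 2:
  x = (11 - (-1)·0.857) / (-3) = -3.952
  y = (6 - (4)·-3.667) / (7) = 2.953
Iteration 3:
  x = (11 - (-1)·2.953) / (-3) = -4.651
  y = (6 - (4)·-3.952) / (7) = 3.115
Iteration 4:
  x = (11 - (-1)·3.115) / (-3) = -4.705
  y = (6 - (4)·-4.651) / (7) = 3.515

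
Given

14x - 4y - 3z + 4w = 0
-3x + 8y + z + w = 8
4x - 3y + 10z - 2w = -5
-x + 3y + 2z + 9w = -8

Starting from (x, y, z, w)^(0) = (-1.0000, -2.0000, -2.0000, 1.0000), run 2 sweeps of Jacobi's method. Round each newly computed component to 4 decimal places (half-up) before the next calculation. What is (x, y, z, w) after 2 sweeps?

(0.0754, 0.5665, 0.2615, -1.1706)

Iteration 1:
  x = (0 - (-4)·-2.0000 - (-3)·-2.0000 - (4)·1.0000) / (14) = -1.2857
  y = (8 - (-3)·-1.0000 - (1)·-2.0000 - (1)·1.0000) / (8) = 0.7500
  z = (-5 - (4)·-1.0000 - (-3)·-2.0000 - (-2)·1.0000) / (10) = -0.5000
  w = (-8 - (-1)·-1.0000 - (3)·-2.0000 - (2)·-2.0000) / (9) = 0.1111
Iteration 2:
  x = (0 - (-4)·0.7500 - (-3)·-0.5000 - (4)·0.1111) / (14) = 0.0754
  y = (8 - (-3)·-1.2857 - (1)·-0.5000 - (1)·0.1111) / (8) = 0.5665
  z = (-5 - (4)·-1.2857 - (-3)·0.7500 - (-2)·0.1111) / (10) = 0.2615
  w = (-8 - (-1)·-1.2857 - (3)·0.7500 - (2)·-0.5000) / (9) = -1.1706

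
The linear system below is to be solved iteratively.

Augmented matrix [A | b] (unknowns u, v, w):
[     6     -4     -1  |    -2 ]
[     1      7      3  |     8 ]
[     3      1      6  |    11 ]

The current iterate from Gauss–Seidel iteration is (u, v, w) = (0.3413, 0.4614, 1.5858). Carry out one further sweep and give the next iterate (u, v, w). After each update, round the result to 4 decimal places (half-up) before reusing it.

(0.2386, 0.4291, 1.6425)

One sweep:
  u = (-2 - (-4)·0.4614 - (-1)·1.5858) / (6) = 0.2386
  v = (8 - (1)·0.2386 - (3)·1.5858) / (7) = 0.4291
  w = (11 - (3)·0.2386 - (1)·0.4291) / (6) = 1.6425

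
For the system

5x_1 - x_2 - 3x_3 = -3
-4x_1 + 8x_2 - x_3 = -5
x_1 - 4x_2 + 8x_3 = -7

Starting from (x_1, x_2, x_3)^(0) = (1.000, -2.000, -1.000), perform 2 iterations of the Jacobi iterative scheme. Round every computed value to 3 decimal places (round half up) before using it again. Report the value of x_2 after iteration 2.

Iteration 1:
  x_1 = (-3 - (-1)·-2.000 - (-3)·-1.000) / (5) = -1.600
  x_2 = (-5 - (-4)·1.000 - (-1)·-1.000) / (8) = -0.250
  x_3 = (-7 - (1)·1.000 - (-4)·-2.000) / (8) = -2.000
Iteration 2:
  x_1 = (-3 - (-1)·-0.250 - (-3)·-2.000) / (5) = -1.850
  x_2 = (-5 - (-4)·-1.600 - (-1)·-2.000) / (8) = -1.675
  x_3 = (-7 - (1)·-1.600 - (-4)·-0.250) / (8) = -0.800

-1.675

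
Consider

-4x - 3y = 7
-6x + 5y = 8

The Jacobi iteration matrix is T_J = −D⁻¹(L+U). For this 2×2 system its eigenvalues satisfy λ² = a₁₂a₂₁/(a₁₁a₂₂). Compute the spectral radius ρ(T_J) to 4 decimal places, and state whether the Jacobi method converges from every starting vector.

0.9487

a₁₂a₂₁/(a₁₁a₂₂) = (-3)·(-6) / ((-4)·(5)) = -0.900000
ρ = √|-0.900000| = √0.900000 = 0.9487
ρ < 1, so Jacobi converges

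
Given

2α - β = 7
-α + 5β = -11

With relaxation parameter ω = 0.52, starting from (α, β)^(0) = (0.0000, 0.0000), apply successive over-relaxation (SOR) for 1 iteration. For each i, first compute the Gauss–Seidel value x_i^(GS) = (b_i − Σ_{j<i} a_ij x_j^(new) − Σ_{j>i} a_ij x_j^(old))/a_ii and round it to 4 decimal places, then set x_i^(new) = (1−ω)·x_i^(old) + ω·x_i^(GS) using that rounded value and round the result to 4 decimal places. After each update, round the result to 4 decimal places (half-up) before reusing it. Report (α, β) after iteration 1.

(1.8200, -0.9547)

Iteration 1:
  α: GS value = (7 - (-1)·0.0000) / (2) = 3.5000;  α ← (1−ω)·0.0000 + ω·3.5000 = 1.8200
  β: GS value = (-11 - (-1)·1.8200) / (5) = -1.8360;  β ← (1−ω)·0.0000 + ω·-1.8360 = -0.9547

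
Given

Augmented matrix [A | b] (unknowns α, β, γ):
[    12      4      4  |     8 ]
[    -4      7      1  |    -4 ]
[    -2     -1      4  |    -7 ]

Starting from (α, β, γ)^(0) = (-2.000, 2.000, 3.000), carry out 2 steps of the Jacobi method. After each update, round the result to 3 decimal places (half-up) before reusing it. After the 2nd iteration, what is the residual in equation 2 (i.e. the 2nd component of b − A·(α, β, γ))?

13.057

Iteration 1:
  α = (8 - (4)·2.000 - (4)·3.000) / (12) = -1.000
  β = (-4 - (-4)·-2.000 - (1)·3.000) / (7) = -2.143
  γ = (-7 - (-2)·-2.000 - (-1)·2.000) / (4) = -2.250
Iteration 2:
  α = (8 - (4)·-2.143 - (4)·-2.250) / (12) = 2.131
  β = (-4 - (-4)·-1.000 - (1)·-2.250) / (7) = -0.821
  γ = (-7 - (-2)·-1.000 - (-1)·-2.143) / (4) = -2.786
Residual b − A·x = (-3.144, 13.057, 7.585)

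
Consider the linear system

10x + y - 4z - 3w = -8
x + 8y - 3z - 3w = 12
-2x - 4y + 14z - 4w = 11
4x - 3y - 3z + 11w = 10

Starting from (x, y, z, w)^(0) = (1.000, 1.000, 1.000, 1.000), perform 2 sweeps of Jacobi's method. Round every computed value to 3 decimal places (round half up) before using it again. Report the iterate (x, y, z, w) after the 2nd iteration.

(-0.085, 2.497, 1.676, 1.970)

Iteration 1:
  x = (-8 - (1)·1.000 - (-4)·1.000 - (-3)·1.000) / (10) = -0.200
  y = (12 - (1)·1.000 - (-3)·1.000 - (-3)·1.000) / (8) = 2.125
  z = (11 - (-2)·1.000 - (-4)·1.000 - (-4)·1.000) / (14) = 1.500
  w = (10 - (4)·1.000 - (-3)·1.000 - (-3)·1.000) / (11) = 1.091
Iteration 2:
  x = (-8 - (1)·2.125 - (-4)·1.500 - (-3)·1.091) / (10) = -0.085
  y = (12 - (1)·-0.200 - (-3)·1.500 - (-3)·1.091) / (8) = 2.497
  z = (11 - (-2)·-0.200 - (-4)·2.125 - (-4)·1.091) / (14) = 1.676
  w = (10 - (4)·-0.200 - (-3)·2.125 - (-3)·1.500) / (11) = 1.970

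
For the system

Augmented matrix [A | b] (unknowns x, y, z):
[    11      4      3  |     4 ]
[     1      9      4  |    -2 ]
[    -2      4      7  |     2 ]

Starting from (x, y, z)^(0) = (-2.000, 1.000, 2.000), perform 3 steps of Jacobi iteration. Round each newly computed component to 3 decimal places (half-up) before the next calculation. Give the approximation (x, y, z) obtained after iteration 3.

(0.110, -0.608, 0.424)

Iteration 1:
  x = (4 - (4)·1.000 - (3)·2.000) / (11) = -0.545
  y = (-2 - (1)·-2.000 - (4)·2.000) / (9) = -0.889
  z = (2 - (-2)·-2.000 - (4)·1.000) / (7) = -0.857
Iteration 2:
  x = (4 - (4)·-0.889 - (3)·-0.857) / (11) = 0.921
  y = (-2 - (1)·-0.545 - (4)·-0.857) / (9) = 0.219
  z = (2 - (-2)·-0.545 - (4)·-0.889) / (7) = 0.638
Iteration 3:
  x = (4 - (4)·0.219 - (3)·0.638) / (11) = 0.110
  y = (-2 - (1)·0.921 - (4)·0.638) / (9) = -0.608
  z = (2 - (-2)·0.921 - (4)·0.219) / (7) = 0.424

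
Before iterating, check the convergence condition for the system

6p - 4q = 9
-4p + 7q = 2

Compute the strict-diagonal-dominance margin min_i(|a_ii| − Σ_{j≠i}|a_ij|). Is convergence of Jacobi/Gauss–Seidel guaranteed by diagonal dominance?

row 1: |6| − (4) = 2
row 2: |7| − (4) = 3
minimum over rows = 2 → strictly diagonally dominant (convergence guaranteed)

2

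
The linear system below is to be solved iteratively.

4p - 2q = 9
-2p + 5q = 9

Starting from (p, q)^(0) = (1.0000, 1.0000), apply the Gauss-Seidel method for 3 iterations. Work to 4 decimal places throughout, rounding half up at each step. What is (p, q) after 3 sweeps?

(3.8900, 3.3560)

Iteration 1:
  p = (9 - (-2)·1.0000) / (4) = 2.7500
  q = (9 - (-2)·2.7500) / (5) = 2.9000
Iteration 2:
  p = (9 - (-2)·2.9000) / (4) = 3.7000
  q = (9 - (-2)·3.7000) / (5) = 3.2800
Iteration 3:
  p = (9 - (-2)·3.2800) / (4) = 3.8900
  q = (9 - (-2)·3.8900) / (5) = 3.3560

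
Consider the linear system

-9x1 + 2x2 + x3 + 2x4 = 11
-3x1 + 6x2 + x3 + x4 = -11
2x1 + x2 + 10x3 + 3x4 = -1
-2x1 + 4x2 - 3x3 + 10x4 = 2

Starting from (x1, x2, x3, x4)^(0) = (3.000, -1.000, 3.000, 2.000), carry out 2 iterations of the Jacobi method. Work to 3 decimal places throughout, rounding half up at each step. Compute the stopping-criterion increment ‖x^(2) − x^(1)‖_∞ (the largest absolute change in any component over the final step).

Iteration 1:
  x1 = (11 - (2)·-1.000 - (1)·3.000 - (2)·2.000) / (-9) = -0.667
  x2 = (-11 - (-3)·3.000 - (1)·3.000 - (1)·2.000) / (6) = -1.167
  x3 = (-1 - (2)·3.000 - (1)·-1.000 - (3)·2.000) / (10) = -1.200
  x4 = (2 - (-2)·3.000 - (4)·-1.000 - (-3)·3.000) / (10) = 2.100
Iteration 2:
  x1 = (11 - (2)·-1.167 - (1)·-1.200 - (2)·2.100) / (-9) = -1.148
  x2 = (-11 - (-3)·-0.667 - (1)·-1.200 - (1)·2.100) / (6) = -2.317
  x3 = (-1 - (2)·-0.667 - (1)·-1.167 - (3)·2.100) / (10) = -0.480
  x4 = (2 - (-2)·-0.667 - (4)·-1.167 - (-3)·-1.200) / (10) = 0.173
Change: (-0.481, -1.150, 0.720, -1.927) → max |·| = 1.927

1.927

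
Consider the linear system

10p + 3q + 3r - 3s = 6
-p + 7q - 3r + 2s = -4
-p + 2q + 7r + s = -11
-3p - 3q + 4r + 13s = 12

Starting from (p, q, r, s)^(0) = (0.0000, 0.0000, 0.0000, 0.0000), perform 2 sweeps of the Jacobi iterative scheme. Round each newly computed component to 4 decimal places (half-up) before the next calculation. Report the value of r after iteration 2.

Iteration 1:
  p = (6 - (3)·0.0000 - (3)·0.0000 - (-3)·0.0000) / (10) = 0.6000
  q = (-4 - (-1)·0.0000 - (-3)·0.0000 - (2)·0.0000) / (7) = -0.5714
  r = (-11 - (-1)·0.0000 - (2)·0.0000 - (1)·0.0000) / (7) = -1.5714
  s = (12 - (-3)·0.0000 - (-3)·0.0000 - (4)·0.0000) / (13) = 0.9231
Iteration 2:
  p = (6 - (3)·-0.5714 - (3)·-1.5714 - (-3)·0.9231) / (10) = 1.5198
  q = (-4 - (-1)·0.6000 - (-3)·-1.5714 - (2)·0.9231) / (7) = -1.4229
  r = (-11 - (-1)·0.6000 - (2)·-0.5714 - (1)·0.9231) / (7) = -1.4543
  s = (12 - (-3)·0.6000 - (-3)·-0.5714 - (4)·-1.5714) / (13) = 1.4132

-1.4543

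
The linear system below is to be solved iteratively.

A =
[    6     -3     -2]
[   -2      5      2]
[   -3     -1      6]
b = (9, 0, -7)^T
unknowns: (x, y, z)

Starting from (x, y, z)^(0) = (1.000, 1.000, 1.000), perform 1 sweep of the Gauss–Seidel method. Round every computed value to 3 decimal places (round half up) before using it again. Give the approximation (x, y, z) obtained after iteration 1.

(2.333, 0.533, 0.089)

Iteration 1:
  x = (9 - (-3)·1.000 - (-2)·1.000) / (6) = 2.333
  y = (0 - (-2)·2.333 - (2)·1.000) / (5) = 0.533
  z = (-7 - (-3)·2.333 - (-1)·0.533) / (6) = 0.089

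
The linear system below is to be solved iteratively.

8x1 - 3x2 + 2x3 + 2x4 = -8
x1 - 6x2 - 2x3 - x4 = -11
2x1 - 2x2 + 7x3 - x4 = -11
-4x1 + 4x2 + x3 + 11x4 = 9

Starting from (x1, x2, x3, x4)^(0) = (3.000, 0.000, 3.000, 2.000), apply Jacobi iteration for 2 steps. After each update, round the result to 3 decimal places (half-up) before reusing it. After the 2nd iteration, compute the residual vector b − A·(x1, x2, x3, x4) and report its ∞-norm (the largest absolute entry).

3.510

Iteration 1:
  x1 = (-8 - (-3)·0.000 - (2)·3.000 - (2)·2.000) / (8) = -2.250
  x2 = (-11 - (1)·3.000 - (-2)·3.000 - (-1)·2.000) / (-6) = 1.000
  x3 = (-11 - (2)·3.000 - (-2)·0.000 - (-1)·2.000) / (7) = -2.143
  x4 = (9 - (-4)·3.000 - (4)·0.000 - (1)·3.000) / (11) = 1.636
Iteration 2:
  x1 = (-8 - (-3)·1.000 - (2)·-2.143 - (2)·1.636) / (8) = -0.498
  x2 = (-11 - (1)·-2.250 - (-2)·-2.143 - (-1)·1.636) / (-6) = 1.900
  x3 = (-11 - (2)·-2.250 - (-2)·1.000 - (-1)·1.636) / (7) = -0.409
  x4 = (9 - (-4)·-2.250 - (4)·1.000 - (1)·-2.143) / (11) = -0.169
Residual b − A·x = (2.840, -0.089, -3.510, 1.676); ∞-norm = 3.510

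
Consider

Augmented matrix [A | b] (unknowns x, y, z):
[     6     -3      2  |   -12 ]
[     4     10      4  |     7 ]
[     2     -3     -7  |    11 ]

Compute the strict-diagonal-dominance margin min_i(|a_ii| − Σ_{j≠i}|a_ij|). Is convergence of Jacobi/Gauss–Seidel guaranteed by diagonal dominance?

1

row 1: |6| − (3+2) = 1
row 2: |10| − (4+4) = 2
row 3: |-7| − (2+3) = 2
minimum over rows = 1 → strictly diagonally dominant (convergence guaranteed)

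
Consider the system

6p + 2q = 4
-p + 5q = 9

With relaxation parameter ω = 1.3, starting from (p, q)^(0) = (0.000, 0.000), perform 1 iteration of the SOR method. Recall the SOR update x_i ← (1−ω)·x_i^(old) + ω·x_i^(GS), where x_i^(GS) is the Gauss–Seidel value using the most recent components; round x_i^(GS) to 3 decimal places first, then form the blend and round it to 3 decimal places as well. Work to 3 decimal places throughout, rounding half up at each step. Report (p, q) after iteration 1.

Iteration 1:
  p: GS value = (4 - (2)·0.000) / (6) = 0.667;  p ← (1−ω)·0.000 + ω·0.667 = 0.867
  q: GS value = (9 - (-1)·0.867) / (5) = 1.973;  q ← (1−ω)·0.000 + ω·1.973 = 2.565

(0.867, 2.565)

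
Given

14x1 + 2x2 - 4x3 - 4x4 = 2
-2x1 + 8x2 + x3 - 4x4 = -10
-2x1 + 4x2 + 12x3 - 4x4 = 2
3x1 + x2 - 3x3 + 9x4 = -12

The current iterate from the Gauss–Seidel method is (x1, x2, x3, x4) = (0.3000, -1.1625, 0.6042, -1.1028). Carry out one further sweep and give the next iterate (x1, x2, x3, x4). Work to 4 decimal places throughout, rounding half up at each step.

One sweep:
  x1 = (2 - (2)·-1.1625 - (-4)·0.6042 - (-4)·-1.1028) / (14) = 0.1665
  x2 = (-10 - (-2)·0.1665 - (1)·0.6042 - (-4)·-1.1028) / (8) = -1.8353
  x3 = (2 - (-2)·0.1665 - (4)·-1.8353 - (-4)·-1.1028) / (12) = 0.4386
  x4 = (-12 - (3)·0.1665 - (1)·-1.8353 - (-3)·0.4386) / (9) = -1.0387

(0.1665, -1.8353, 0.4386, -1.0387)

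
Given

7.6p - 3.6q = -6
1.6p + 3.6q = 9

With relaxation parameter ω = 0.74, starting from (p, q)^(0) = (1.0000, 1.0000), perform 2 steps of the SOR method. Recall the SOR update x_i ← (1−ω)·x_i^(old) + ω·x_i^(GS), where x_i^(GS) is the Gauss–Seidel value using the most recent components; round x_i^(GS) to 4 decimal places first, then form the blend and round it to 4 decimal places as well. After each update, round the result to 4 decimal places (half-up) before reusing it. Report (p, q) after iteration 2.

(0.1592, 2.3439)

Iteration 1:
  p: GS value = (-6 - (-3.6)·1.0000) / (7.6) = -0.3158;  p ← (1−ω)·1.0000 + ω·-0.3158 = 0.0263
  q: GS value = (9 - (1.6)·0.0263) / (3.6) = 2.4883;  q ← (1−ω)·1.0000 + ω·2.4883 = 2.1013
Iteration 2:
  p: GS value = (-6 - (-3.6)·2.1013) / (7.6) = 0.2059;  p ← (1−ω)·0.0263 + ω·0.2059 = 0.1592
  q: GS value = (9 - (1.6)·0.1592) / (3.6) = 2.4292;  q ← (1−ω)·2.1013 + ω·2.4292 = 2.3439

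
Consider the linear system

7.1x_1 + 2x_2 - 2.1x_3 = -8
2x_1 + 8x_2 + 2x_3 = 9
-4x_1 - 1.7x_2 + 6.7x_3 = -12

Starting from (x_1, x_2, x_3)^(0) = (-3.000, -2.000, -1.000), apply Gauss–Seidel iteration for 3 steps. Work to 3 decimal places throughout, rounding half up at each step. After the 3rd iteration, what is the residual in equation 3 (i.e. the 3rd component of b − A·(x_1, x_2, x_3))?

0.000

Iteration 1:
  x_1 = (-8 - (2)·-2.000 - (-2.1)·-1.000) / (7.1) = -0.859
  x_2 = (9 - (2)·-0.859 - (2)·-1.000) / (8) = 1.590
  x_3 = (-12 - (-4)·-0.859 - (-1.7)·1.590) / (6.7) = -1.900
Iteration 2:
  x_1 = (-8 - (2)·1.590 - (-2.1)·-1.900) / (7.1) = -2.137
  x_2 = (9 - (2)·-2.137 - (2)·-1.900) / (8) = 2.134
  x_3 = (-12 - (-4)·-2.137 - (-1.7)·2.134) / (6.7) = -2.525
Iteration 3:
  x_1 = (-8 - (2)·2.134 - (-2.1)·-2.525) / (7.1) = -2.475
  x_2 = (9 - (2)·-2.475 - (2)·-2.525) / (8) = 2.375
  x_3 = (-12 - (-4)·-2.475 - (-1.7)·2.375) / (6.7) = -2.666
Residual b − A·x = (-0.776, 0.282, 0.000)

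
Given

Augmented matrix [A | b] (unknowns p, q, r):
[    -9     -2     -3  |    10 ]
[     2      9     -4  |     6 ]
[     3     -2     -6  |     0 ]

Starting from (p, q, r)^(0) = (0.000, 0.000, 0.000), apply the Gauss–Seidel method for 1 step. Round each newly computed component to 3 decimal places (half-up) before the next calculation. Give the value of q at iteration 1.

0.914

Iteration 1:
  p = (10 - (-2)·0.000 - (-3)·0.000) / (-9) = -1.111
  q = (6 - (2)·-1.111 - (-4)·0.000) / (9) = 0.914
  r = (0 - (3)·-1.111 - (-2)·0.914) / (-6) = -0.860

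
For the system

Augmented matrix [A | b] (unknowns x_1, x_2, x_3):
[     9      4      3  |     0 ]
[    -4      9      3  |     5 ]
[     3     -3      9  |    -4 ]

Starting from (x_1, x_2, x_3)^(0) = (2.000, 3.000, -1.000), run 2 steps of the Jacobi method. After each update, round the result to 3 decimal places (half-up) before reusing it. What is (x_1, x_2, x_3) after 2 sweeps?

Iteration 1:
  x_1 = (0 - (4)·3.000 - (3)·-1.000) / (9) = -1.000
  x_2 = (5 - (-4)·2.000 - (3)·-1.000) / (9) = 1.778
  x_3 = (-4 - (3)·2.000 - (-3)·3.000) / (9) = -0.111
Iteration 2:
  x_1 = (0 - (4)·1.778 - (3)·-0.111) / (9) = -0.753
  x_2 = (5 - (-4)·-1.000 - (3)·-0.111) / (9) = 0.148
  x_3 = (-4 - (3)·-1.000 - (-3)·1.778) / (9) = 0.482

(-0.753, 0.148, 0.482)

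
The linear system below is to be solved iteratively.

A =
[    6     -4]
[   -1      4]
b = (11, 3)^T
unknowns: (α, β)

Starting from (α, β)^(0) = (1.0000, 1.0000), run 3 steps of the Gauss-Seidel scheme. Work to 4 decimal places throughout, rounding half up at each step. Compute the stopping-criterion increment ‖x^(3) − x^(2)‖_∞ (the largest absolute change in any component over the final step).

0.0417

Iteration 1:
  α = (11 - (-4)·1.0000) / (6) = 2.5000
  β = (3 - (-1)·2.5000) / (4) = 1.3750
Iteration 2:
  α = (11 - (-4)·1.3750) / (6) = 2.7500
  β = (3 - (-1)·2.7500) / (4) = 1.4375
Iteration 3:
  α = (11 - (-4)·1.4375) / (6) = 2.7917
  β = (3 - (-1)·2.7917) / (4) = 1.4479
Change: (0.0417, 0.0104) → max |·| = 0.0417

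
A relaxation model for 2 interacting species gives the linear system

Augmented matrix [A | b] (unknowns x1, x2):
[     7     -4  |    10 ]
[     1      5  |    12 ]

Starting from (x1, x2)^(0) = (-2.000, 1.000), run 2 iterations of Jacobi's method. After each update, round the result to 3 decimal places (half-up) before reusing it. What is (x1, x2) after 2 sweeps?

Iteration 1:
  x1 = (10 - (-4)·1.000) / (7) = 2.000
  x2 = (12 - (1)·-2.000) / (5) = 2.800
Iteration 2:
  x1 = (10 - (-4)·2.800) / (7) = 3.029
  x2 = (12 - (1)·2.000) / (5) = 2.000

(3.029, 2.000)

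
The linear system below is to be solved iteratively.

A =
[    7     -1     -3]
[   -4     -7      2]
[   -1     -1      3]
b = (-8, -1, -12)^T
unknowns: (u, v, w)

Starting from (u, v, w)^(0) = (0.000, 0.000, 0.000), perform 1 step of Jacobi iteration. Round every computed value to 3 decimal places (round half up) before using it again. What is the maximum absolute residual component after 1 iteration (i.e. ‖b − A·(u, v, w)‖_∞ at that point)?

Iteration 1:
  u = (-8 - (-1)·0.000 - (-3)·0.000) / (7) = -1.143
  v = (-1 - (-4)·0.000 - (2)·0.000) / (-7) = 0.143
  w = (-12 - (-1)·0.000 - (-1)·0.000) / (3) = -4.000
Residual b − A·x = (-11.856, 3.429, -1.000); ∞-norm = 11.856

11.856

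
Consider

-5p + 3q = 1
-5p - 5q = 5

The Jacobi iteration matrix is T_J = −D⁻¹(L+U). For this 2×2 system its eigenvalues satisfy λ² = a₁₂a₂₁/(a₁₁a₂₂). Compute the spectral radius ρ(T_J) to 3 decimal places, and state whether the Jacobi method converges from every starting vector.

0.775

a₁₂a₂₁/(a₁₁a₂₂) = (3)·(-5) / ((-5)·(-5)) = -0.600000
ρ = √|-0.600000| = √0.600000 = 0.775
ρ < 1, so Jacobi converges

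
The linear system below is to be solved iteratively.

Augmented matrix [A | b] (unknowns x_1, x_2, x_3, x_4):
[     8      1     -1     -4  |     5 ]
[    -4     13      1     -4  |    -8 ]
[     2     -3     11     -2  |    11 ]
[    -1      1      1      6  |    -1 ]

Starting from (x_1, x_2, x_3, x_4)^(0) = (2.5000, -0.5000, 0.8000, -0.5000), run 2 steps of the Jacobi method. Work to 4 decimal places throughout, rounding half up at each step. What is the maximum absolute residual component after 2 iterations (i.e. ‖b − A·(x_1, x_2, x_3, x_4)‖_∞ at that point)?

2.1644

Iteration 1:
  x_1 = (5 - (1)·-0.5000 - (-1)·0.8000 - (-4)·-0.5000) / (8) = 0.5375
  x_2 = (-8 - (-4)·2.5000 - (1)·0.8000 - (-4)·-0.5000) / (13) = -0.0615
  x_3 = (11 - (2)·2.5000 - (-3)·-0.5000 - (-2)·-0.5000) / (11) = 0.3182
  x_4 = (-1 - (-1)·2.5000 - (1)·-0.5000 - (1)·0.8000) / (6) = 0.2000
Iteration 2:
  x_1 = (5 - (1)·-0.0615 - (-1)·0.3182 - (-4)·0.2000) / (8) = 0.7725
  x_2 = (-8 - (-4)·0.5375 - (1)·0.3182 - (-4)·0.2000) / (13) = -0.4129
  x_3 = (11 - (2)·0.5375 - (-3)·-0.0615 - (-2)·0.2000) / (11) = 0.9219
  x_4 = (-1 - (-1)·0.5375 - (1)·-0.0615 - (1)·0.3182) / (6) = -0.1199
Residual b − A·x = (-0.3248, -0.9438, -2.1644, -0.0171); ∞-norm = 2.1644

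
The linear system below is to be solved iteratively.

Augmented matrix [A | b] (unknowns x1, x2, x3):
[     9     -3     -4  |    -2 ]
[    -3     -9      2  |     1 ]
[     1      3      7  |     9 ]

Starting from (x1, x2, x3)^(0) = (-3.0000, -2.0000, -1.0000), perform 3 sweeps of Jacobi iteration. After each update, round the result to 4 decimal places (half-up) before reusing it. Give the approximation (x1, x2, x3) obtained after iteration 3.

Iteration 1:
  x1 = (-2 - (-3)·-2.0000 - (-4)·-1.0000) / (9) = -1.3333
  x2 = (1 - (-3)·-3.0000 - (2)·-1.0000) / (-9) = 0.6667
  x3 = (9 - (1)·-3.0000 - (3)·-2.0000) / (7) = 2.5714
Iteration 2:
  x1 = (-2 - (-3)·0.6667 - (-4)·2.5714) / (9) = 1.1429
  x2 = (1 - (-3)·-1.3333 - (2)·2.5714) / (-9) = 0.9047
  x3 = (9 - (1)·-1.3333 - (3)·0.6667) / (7) = 1.1905
Iteration 3:
  x1 = (-2 - (-3)·0.9047 - (-4)·1.1905) / (9) = 0.6085
  x2 = (1 - (-3)·1.1429 - (2)·1.1905) / (-9) = -0.2275
  x3 = (9 - (1)·1.1429 - (3)·0.9047) / (7) = 0.7347

(0.6085, -0.2275, 0.7347)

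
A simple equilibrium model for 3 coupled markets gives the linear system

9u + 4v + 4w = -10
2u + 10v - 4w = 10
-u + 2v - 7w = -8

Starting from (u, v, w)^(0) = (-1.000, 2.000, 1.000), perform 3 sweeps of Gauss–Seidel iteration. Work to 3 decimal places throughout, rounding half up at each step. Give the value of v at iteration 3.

Iteration 1:
  u = (-10 - (4)·2.000 - (4)·1.000) / (9) = -2.444
  v = (10 - (2)·-2.444 - (-4)·1.000) / (10) = 1.889
  w = (-8 - (-1)·-2.444 - (2)·1.889) / (-7) = 2.032
Iteration 2:
  u = (-10 - (4)·1.889 - (4)·2.032) / (9) = -2.854
  v = (10 - (2)·-2.854 - (-4)·2.032) / (10) = 2.384
  w = (-8 - (-1)·-2.854 - (2)·2.384) / (-7) = 2.232
Iteration 3:
  u = (-10 - (4)·2.384 - (4)·2.232) / (9) = -3.163
  v = (10 - (2)·-3.163 - (-4)·2.232) / (10) = 2.525
  w = (-8 - (-1)·-3.163 - (2)·2.525) / (-7) = 2.316

2.525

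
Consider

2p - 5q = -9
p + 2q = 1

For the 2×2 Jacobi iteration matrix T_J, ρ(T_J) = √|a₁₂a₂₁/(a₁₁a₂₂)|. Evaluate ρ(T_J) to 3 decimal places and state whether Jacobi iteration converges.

a₁₂a₂₁/(a₁₁a₂₂) = (-5)·(1) / ((2)·(2)) = -1.250000
ρ = √|-1.250000| = √1.250000 = 1.118
ρ > 1, so Jacobi diverges

1.118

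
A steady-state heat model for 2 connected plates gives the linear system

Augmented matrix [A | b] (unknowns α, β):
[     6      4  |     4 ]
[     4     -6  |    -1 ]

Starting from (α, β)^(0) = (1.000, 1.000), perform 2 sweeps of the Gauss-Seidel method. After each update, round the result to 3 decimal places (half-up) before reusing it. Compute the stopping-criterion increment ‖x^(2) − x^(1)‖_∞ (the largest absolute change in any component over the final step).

0.555

Iteration 1:
  α = (4 - (4)·1.000) / (6) = 0.000
  β = (-1 - (4)·0.000) / (-6) = 0.167
Iteration 2:
  α = (4 - (4)·0.167) / (6) = 0.555
  β = (-1 - (4)·0.555) / (-6) = 0.537
Change: (0.555, 0.370) → max |·| = 0.555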